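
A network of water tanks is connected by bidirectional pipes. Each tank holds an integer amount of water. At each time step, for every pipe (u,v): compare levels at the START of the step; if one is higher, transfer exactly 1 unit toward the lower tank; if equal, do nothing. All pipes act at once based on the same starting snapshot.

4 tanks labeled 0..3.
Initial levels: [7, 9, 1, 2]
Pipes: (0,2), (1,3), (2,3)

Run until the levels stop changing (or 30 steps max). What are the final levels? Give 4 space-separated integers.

Step 1: flows [0->2,1->3,3->2] -> levels [6 8 3 2]
Step 2: flows [0->2,1->3,2->3] -> levels [5 7 3 4]
Step 3: flows [0->2,1->3,3->2] -> levels [4 6 5 4]
Step 4: flows [2->0,1->3,2->3] -> levels [5 5 3 6]
Step 5: flows [0->2,3->1,3->2] -> levels [4 6 5 4]
  -> period-2 cycle: step 5 state = step 3 state; never stabilizes
  -> state at step 30: (30-3) mod 2 = 1, same as step 4 -> [5 5 3 6]

Answer: 5 5 3 6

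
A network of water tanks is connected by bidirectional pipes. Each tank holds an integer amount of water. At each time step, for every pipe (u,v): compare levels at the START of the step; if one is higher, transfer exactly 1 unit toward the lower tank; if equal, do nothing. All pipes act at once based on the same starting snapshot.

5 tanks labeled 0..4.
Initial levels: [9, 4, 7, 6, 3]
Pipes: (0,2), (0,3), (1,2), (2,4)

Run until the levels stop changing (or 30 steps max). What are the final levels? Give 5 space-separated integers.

Step 1: flows [0->2,0->3,2->1,2->4] -> levels [7 5 6 7 4]
Step 2: flows [0->2,0=3,2->1,2->4] -> levels [6 6 5 7 5]
Step 3: flows [0->2,3->0,1->2,2=4] -> levels [6 5 7 6 5]
Step 4: flows [2->0,0=3,2->1,2->4] -> levels [7 6 4 6 6]
Step 5: flows [0->2,0->3,1->2,4->2] -> levels [5 5 7 7 5]
Step 6: flows [2->0,3->0,2->1,2->4] -> levels [7 6 4 6 6]
  -> period-2 cycle: step 6 state = step 4 state; never stabilizes
  -> state at step 30: (30-4) mod 2 = 0, same as step 4 -> [7 6 4 6 6]

Answer: 7 6 4 6 6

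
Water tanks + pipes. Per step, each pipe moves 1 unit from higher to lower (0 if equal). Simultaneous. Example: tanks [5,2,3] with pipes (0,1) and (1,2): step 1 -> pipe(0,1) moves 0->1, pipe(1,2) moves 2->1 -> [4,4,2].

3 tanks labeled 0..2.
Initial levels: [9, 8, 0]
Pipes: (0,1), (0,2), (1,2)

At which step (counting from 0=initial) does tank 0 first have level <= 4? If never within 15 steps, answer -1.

Answer: -1

Derivation:
Step 1: flows [0->1,0->2,1->2] -> levels [7 8 2]
Step 2: flows [1->0,0->2,1->2] -> levels [7 6 4]
Step 3: flows [0->1,0->2,1->2] -> levels [5 6 6]
Step 4: flows [1->0,2->0,1=2] -> levels [7 5 5]
Step 5: flows [0->1,0->2,1=2] -> levels [5 6 6]
  -> period-2 cycle (repeats step 3); tank 0 never drops to <=4
Tank 0 never reaches <=4 within 15 steps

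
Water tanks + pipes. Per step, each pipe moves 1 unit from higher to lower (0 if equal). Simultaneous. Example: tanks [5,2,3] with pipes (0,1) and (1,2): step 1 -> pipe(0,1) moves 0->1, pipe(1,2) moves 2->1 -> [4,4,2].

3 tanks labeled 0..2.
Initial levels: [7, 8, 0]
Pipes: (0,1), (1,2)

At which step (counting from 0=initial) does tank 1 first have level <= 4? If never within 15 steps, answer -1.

Step 1: flows [1->0,1->2] -> levels [8 6 1]
Step 2: flows [0->1,1->2] -> levels [7 6 2]
Step 3: flows [0->1,1->2] -> levels [6 6 3]
Step 4: flows [0=1,1->2] -> levels [6 5 4]
Step 5: flows [0->1,1->2] -> levels [5 5 5]
Step 6: flows [0=1,1=2] -> levels [5 5 5]
  -> stable; tank 1 stays at 5 > 4
Tank 1 never reaches <=4 within 15 steps

Answer: -1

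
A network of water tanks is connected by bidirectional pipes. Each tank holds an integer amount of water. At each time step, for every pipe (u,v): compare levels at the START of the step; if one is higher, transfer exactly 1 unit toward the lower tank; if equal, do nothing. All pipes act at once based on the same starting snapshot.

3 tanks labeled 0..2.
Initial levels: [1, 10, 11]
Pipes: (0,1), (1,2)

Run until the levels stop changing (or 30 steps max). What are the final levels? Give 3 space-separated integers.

Step 1: flows [1->0,2->1] -> levels [2 10 10]
Step 2: flows [1->0,1=2] -> levels [3 9 10]
Step 3: flows [1->0,2->1] -> levels [4 9 9]
Step 4: flows [1->0,1=2] -> levels [5 8 9]
Step 5: flows [1->0,2->1] -> levels [6 8 8]
Step 6: flows [1->0,1=2] -> levels [7 7 8]
Step 7: flows [0=1,2->1] -> levels [7 8 7]
Step 8: flows [1->0,1->2] -> levels [8 6 8]
Step 9: flows [0->1,2->1] -> levels [7 8 7]
  -> period-2 cycle: step 9 state = step 7 state; never stabilizes
  -> state at step 30: (30-7) mod 2 = 1, same as step 8 -> [8 6 8]

Answer: 8 6 8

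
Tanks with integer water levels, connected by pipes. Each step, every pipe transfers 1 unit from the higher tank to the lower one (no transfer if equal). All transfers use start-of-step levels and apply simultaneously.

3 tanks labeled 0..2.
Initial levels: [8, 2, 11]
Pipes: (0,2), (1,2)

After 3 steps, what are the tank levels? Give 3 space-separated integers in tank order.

Step 1: flows [2->0,2->1] -> levels [9 3 9]
Step 2: flows [0=2,2->1] -> levels [9 4 8]
Step 3: flows [0->2,2->1] -> levels [8 5 8]

Answer: 8 5 8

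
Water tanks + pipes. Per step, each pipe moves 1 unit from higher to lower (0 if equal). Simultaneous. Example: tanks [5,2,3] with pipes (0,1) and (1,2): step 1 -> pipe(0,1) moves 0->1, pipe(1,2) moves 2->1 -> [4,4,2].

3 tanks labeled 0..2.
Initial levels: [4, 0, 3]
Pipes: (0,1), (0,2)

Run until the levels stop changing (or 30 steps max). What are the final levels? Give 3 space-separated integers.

Step 1: flows [0->1,0->2] -> levels [2 1 4]
Step 2: flows [0->1,2->0] -> levels [2 2 3]
Step 3: flows [0=1,2->0] -> levels [3 2 2]
Step 4: flows [0->1,0->2] -> levels [1 3 3]
Step 5: flows [1->0,2->0] -> levels [3 2 2]
  -> period-2 cycle: step 5 state = step 3 state; never stabilizes
  -> state at step 30: (30-3) mod 2 = 1, same as step 4 -> [1 3 3]

Answer: 1 3 3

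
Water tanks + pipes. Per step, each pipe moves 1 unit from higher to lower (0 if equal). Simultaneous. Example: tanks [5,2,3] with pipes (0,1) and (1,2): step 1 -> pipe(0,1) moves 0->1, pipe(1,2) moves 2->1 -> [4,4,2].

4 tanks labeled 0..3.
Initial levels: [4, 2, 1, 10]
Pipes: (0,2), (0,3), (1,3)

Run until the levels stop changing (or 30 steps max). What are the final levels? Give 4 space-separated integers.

Answer: 3 4 5 5

Derivation:
Step 1: flows [0->2,3->0,3->1] -> levels [4 3 2 8]
Step 2: flows [0->2,3->0,3->1] -> levels [4 4 3 6]
Step 3: flows [0->2,3->0,3->1] -> levels [4 5 4 4]
Step 4: flows [0=2,0=3,1->3] -> levels [4 4 4 5]
Step 5: flows [0=2,3->0,3->1] -> levels [5 5 4 3]
Step 6: flows [0->2,0->3,1->3] -> levels [3 4 5 5]
Step 7: flows [2->0,3->0,3->1] -> levels [5 5 4 3]
  -> period-2 cycle: step 7 state = step 5 state; never stabilizes
  -> state at step 30: (30-5) mod 2 = 1, same as step 6 -> [3 4 5 5]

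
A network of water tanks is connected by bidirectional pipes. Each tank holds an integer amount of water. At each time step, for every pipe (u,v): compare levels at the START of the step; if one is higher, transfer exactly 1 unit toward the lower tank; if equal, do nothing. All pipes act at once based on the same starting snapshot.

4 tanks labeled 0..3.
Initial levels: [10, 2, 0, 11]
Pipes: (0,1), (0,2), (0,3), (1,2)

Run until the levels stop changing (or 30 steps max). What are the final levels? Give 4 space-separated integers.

Answer: 8 5 5 5

Derivation:
Step 1: flows [0->1,0->2,3->0,1->2] -> levels [9 2 2 10]
Step 2: flows [0->1,0->2,3->0,1=2] -> levels [8 3 3 9]
Step 3: flows [0->1,0->2,3->0,1=2] -> levels [7 4 4 8]
Step 4: flows [0->1,0->2,3->0,1=2] -> levels [6 5 5 7]
Step 5: flows [0->1,0->2,3->0,1=2] -> levels [5 6 6 6]
Step 6: flows [1->0,2->0,3->0,1=2] -> levels [8 5 5 5]
Step 7: flows [0->1,0->2,0->3,1=2] -> levels [5 6 6 6]
  -> period-2 cycle: step 7 state = step 5 state; never stabilizes
  -> state at step 30: (30-5) mod 2 = 1, same as step 6 -> [8 5 5 5]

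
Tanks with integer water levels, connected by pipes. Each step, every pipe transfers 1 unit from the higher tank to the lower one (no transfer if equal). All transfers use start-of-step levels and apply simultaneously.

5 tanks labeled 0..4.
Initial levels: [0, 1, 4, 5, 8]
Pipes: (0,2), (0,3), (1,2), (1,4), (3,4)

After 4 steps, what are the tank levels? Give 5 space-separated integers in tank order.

Step 1: flows [2->0,3->0,2->1,4->1,4->3] -> levels [2 3 2 5 6]
Step 2: flows [0=2,3->0,1->2,4->1,4->3] -> levels [3 3 3 5 4]
Step 3: flows [0=2,3->0,1=2,4->1,3->4] -> levels [4 4 3 3 4]
Step 4: flows [0->2,0->3,1->2,1=4,4->3] -> levels [2 3 5 5 3]

Answer: 2 3 5 5 3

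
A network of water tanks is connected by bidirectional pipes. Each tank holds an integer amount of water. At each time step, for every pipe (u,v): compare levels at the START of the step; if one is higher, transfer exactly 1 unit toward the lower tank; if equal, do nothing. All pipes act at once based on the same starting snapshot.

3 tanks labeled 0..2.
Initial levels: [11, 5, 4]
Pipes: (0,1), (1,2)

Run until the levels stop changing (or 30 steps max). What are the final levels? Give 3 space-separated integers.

Step 1: flows [0->1,1->2] -> levels [10 5 5]
Step 2: flows [0->1,1=2] -> levels [9 6 5]
Step 3: flows [0->1,1->2] -> levels [8 6 6]
Step 4: flows [0->1,1=2] -> levels [7 7 6]
Step 5: flows [0=1,1->2] -> levels [7 6 7]
Step 6: flows [0->1,2->1] -> levels [6 8 6]
Step 7: flows [1->0,1->2] -> levels [7 6 7]
  -> period-2 cycle: step 7 state = step 5 state; never stabilizes
  -> state at step 30: (30-5) mod 2 = 1, same as step 6 -> [6 8 6]

Answer: 6 8 6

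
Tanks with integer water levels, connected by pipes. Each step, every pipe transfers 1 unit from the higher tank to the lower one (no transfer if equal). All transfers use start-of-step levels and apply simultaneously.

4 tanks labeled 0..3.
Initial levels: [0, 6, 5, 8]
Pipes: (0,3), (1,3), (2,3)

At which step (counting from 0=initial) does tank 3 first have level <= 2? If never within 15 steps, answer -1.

Answer: -1

Derivation:
Step 1: flows [3->0,3->1,3->2] -> levels [1 7 6 5]
Step 2: flows [3->0,1->3,2->3] -> levels [2 6 5 6]
Step 3: flows [3->0,1=3,3->2] -> levels [3 6 6 4]
Step 4: flows [3->0,1->3,2->3] -> levels [4 5 5 5]
Step 5: flows [3->0,1=3,2=3] -> levels [5 5 5 4]
Step 6: flows [0->3,1->3,2->3] -> levels [4 4 4 7]
Step 7: flows [3->0,3->1,3->2] -> levels [5 5 5 4]
  -> period-2 cycle (repeats step 5); tank 3 never drops to <=2
Tank 3 never reaches <=2 within 15 steps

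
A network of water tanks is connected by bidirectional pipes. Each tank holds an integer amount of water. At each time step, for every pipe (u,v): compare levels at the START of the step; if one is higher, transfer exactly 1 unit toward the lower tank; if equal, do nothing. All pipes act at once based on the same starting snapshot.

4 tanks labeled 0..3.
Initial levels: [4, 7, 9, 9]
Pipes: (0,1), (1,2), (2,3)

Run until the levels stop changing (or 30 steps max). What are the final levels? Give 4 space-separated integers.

Step 1: flows [1->0,2->1,2=3] -> levels [5 7 8 9]
Step 2: flows [1->0,2->1,3->2] -> levels [6 7 8 8]
Step 3: flows [1->0,2->1,2=3] -> levels [7 7 7 8]
Step 4: flows [0=1,1=2,3->2] -> levels [7 7 8 7]
Step 5: flows [0=1,2->1,2->3] -> levels [7 8 6 8]
Step 6: flows [1->0,1->2,3->2] -> levels [8 6 8 7]
Step 7: flows [0->1,2->1,2->3] -> levels [7 8 6 8]
  -> period-2 cycle: step 7 state = step 5 state; never stabilizes
  -> state at step 30: (30-5) mod 2 = 1, same as step 6 -> [8 6 8 7]

Answer: 8 6 8 7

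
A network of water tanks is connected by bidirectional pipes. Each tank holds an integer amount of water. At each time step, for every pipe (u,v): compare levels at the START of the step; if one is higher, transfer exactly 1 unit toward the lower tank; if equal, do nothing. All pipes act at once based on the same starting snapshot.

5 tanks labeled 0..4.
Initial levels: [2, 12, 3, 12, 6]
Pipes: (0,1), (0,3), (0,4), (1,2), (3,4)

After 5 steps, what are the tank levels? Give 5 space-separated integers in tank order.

Step 1: flows [1->0,3->0,4->0,1->2,3->4] -> levels [5 10 4 10 6]
Step 2: flows [1->0,3->0,4->0,1->2,3->4] -> levels [8 8 5 8 6]
Step 3: flows [0=1,0=3,0->4,1->2,3->4] -> levels [7 7 6 7 8]
Step 4: flows [0=1,0=3,4->0,1->2,4->3] -> levels [8 6 7 8 6]
Step 5: flows [0->1,0=3,0->4,2->1,3->4] -> levels [6 8 6 7 8]

Answer: 6 8 6 7 8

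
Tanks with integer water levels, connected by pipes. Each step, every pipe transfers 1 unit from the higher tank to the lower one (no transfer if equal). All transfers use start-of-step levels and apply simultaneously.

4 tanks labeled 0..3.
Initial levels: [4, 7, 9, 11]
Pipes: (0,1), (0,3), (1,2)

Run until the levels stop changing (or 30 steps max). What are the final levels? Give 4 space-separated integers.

Answer: 9 7 8 7

Derivation:
Step 1: flows [1->0,3->0,2->1] -> levels [6 7 8 10]
Step 2: flows [1->0,3->0,2->1] -> levels [8 7 7 9]
Step 3: flows [0->1,3->0,1=2] -> levels [8 8 7 8]
Step 4: flows [0=1,0=3,1->2] -> levels [8 7 8 8]
Step 5: flows [0->1,0=3,2->1] -> levels [7 9 7 8]
Step 6: flows [1->0,3->0,1->2] -> levels [9 7 8 7]
Step 7: flows [0->1,0->3,2->1] -> levels [7 9 7 8]
  -> period-2 cycle: step 7 state = step 5 state; never stabilizes
  -> state at step 30: (30-5) mod 2 = 1, same as step 6 -> [9 7 8 7]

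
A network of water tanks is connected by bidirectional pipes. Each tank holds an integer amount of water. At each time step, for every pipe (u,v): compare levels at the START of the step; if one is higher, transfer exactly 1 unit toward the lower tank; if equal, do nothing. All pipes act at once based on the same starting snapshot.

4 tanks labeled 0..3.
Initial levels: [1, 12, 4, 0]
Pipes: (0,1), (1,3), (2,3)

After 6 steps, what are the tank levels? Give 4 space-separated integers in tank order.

Answer: 5 3 4 5

Derivation:
Step 1: flows [1->0,1->3,2->3] -> levels [2 10 3 2]
Step 2: flows [1->0,1->3,2->3] -> levels [3 8 2 4]
Step 3: flows [1->0,1->3,3->2] -> levels [4 6 3 4]
Step 4: flows [1->0,1->3,3->2] -> levels [5 4 4 4]
Step 5: flows [0->1,1=3,2=3] -> levels [4 5 4 4]
Step 6: flows [1->0,1->3,2=3] -> levels [5 3 4 5]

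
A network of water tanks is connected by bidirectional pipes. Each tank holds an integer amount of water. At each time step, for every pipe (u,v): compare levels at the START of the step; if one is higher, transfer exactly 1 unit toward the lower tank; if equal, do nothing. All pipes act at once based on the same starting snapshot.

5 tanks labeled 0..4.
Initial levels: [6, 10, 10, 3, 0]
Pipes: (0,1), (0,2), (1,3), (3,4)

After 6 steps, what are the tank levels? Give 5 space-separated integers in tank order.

Step 1: flows [1->0,2->0,1->3,3->4] -> levels [8 8 9 3 1]
Step 2: flows [0=1,2->0,1->3,3->4] -> levels [9 7 8 3 2]
Step 3: flows [0->1,0->2,1->3,3->4] -> levels [7 7 9 3 3]
Step 4: flows [0=1,2->0,1->3,3=4] -> levels [8 6 8 4 3]
Step 5: flows [0->1,0=2,1->3,3->4] -> levels [7 6 8 4 4]
Step 6: flows [0->1,2->0,1->3,3=4] -> levels [7 6 7 5 4]

Answer: 7 6 7 5 4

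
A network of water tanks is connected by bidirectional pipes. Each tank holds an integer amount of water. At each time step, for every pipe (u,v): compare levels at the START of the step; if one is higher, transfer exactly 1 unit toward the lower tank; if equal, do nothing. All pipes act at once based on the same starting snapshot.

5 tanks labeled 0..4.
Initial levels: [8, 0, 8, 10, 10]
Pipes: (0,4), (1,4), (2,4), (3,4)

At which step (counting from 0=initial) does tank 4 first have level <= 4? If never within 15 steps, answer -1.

Answer: -1

Derivation:
Step 1: flows [4->0,4->1,4->2,3=4] -> levels [9 1 9 10 7]
Step 2: flows [0->4,4->1,2->4,3->4] -> levels [8 2 8 9 9]
Step 3: flows [4->0,4->1,4->2,3=4] -> levels [9 3 9 9 6]
Step 4: flows [0->4,4->1,2->4,3->4] -> levels [8 4 8 8 8]
Step 5: flows [0=4,4->1,2=4,3=4] -> levels [8 5 8 8 7]
Step 6: flows [0->4,4->1,2->4,3->4] -> levels [7 6 7 7 9]
Step 7: flows [4->0,4->1,4->2,4->3] -> levels [8 7 8 8 5]
Step 8: flows [0->4,1->4,2->4,3->4] -> levels [7 6 7 7 9]
  -> period-2 cycle (repeats step 6); tank 4 never drops to <=4
Tank 4 never reaches <=4 within 15 steps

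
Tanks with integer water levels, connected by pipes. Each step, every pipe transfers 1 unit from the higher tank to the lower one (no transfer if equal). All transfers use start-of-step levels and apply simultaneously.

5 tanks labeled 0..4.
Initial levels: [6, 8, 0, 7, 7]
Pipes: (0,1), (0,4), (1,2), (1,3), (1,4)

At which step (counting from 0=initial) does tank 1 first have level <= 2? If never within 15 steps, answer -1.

Answer: -1

Derivation:
Step 1: flows [1->0,4->0,1->2,1->3,1->4] -> levels [8 4 1 8 7]
Step 2: flows [0->1,0->4,1->2,3->1,4->1] -> levels [6 6 2 7 7]
Step 3: flows [0=1,4->0,1->2,3->1,4->1] -> levels [7 7 3 6 5]
Step 4: flows [0=1,0->4,1->2,1->3,1->4] -> levels [6 4 4 7 7]
Step 5: flows [0->1,4->0,1=2,3->1,4->1] -> levels [6 7 4 6 5]
Step 6: flows [1->0,0->4,1->2,1->3,1->4] -> levels [6 3 5 7 7]
Step 7: flows [0->1,4->0,2->1,3->1,4->1] -> levels [6 7 4 6 5]
  -> period-2 cycle (repeats step 5); tank 1 never drops to <=2
Tank 1 never reaches <=2 within 15 steps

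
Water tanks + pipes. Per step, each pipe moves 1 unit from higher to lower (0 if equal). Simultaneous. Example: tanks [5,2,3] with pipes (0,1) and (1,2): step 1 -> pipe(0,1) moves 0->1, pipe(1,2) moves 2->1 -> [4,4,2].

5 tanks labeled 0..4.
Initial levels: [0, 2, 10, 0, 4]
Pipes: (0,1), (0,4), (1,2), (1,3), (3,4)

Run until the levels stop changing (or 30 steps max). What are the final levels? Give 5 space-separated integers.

Answer: 2 5 3 2 4

Derivation:
Step 1: flows [1->0,4->0,2->1,1->3,4->3] -> levels [2 1 9 2 2]
Step 2: flows [0->1,0=4,2->1,3->1,3=4] -> levels [1 4 8 1 2]
Step 3: flows [1->0,4->0,2->1,1->3,4->3] -> levels [3 3 7 3 0]
Step 4: flows [0=1,0->4,2->1,1=3,3->4] -> levels [2 4 6 2 2]
Step 5: flows [1->0,0=4,2->1,1->3,3=4] -> levels [3 3 5 3 2]
Step 6: flows [0=1,0->4,2->1,1=3,3->4] -> levels [2 4 4 2 4]
Step 7: flows [1->0,4->0,1=2,1->3,4->3] -> levels [4 2 4 4 2]
Step 8: flows [0->1,0->4,2->1,3->1,3->4] -> levels [2 5 3 2 4]
Step 9: flows [1->0,4->0,1->2,1->3,4->3] -> levels [4 2 4 4 2]
  -> period-2 cycle: step 9 state = step 7 state; never stabilizes
  -> state at step 30: (30-7) mod 2 = 1, same as step 8 -> [2 5 3 2 4]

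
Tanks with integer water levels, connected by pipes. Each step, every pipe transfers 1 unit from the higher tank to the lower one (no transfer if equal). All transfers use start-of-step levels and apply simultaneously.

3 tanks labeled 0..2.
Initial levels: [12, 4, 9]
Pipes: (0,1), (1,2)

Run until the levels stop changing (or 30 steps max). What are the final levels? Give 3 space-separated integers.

Step 1: flows [0->1,2->1] -> levels [11 6 8]
Step 2: flows [0->1,2->1] -> levels [10 8 7]
Step 3: flows [0->1,1->2] -> levels [9 8 8]
Step 4: flows [0->1,1=2] -> levels [8 9 8]
Step 5: flows [1->0,1->2] -> levels [9 7 9]
Step 6: flows [0->1,2->1] -> levels [8 9 8]
  -> period-2 cycle: step 6 state = step 4 state; never stabilizes
  -> state at step 30: (30-4) mod 2 = 0, same as step 4 -> [8 9 8]

Answer: 8 9 8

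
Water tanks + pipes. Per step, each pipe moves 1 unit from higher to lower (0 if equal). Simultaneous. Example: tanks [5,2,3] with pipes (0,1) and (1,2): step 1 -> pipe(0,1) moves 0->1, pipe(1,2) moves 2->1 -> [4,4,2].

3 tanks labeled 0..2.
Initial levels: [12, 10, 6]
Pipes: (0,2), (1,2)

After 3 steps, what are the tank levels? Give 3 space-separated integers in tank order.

Step 1: flows [0->2,1->2] -> levels [11 9 8]
Step 2: flows [0->2,1->2] -> levels [10 8 10]
Step 3: flows [0=2,2->1] -> levels [10 9 9]

Answer: 10 9 9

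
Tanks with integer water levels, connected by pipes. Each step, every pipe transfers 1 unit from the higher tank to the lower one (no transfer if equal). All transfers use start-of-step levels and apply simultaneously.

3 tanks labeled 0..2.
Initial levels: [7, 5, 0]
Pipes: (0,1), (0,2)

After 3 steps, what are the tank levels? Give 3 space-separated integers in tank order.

Answer: 4 5 3

Derivation:
Step 1: flows [0->1,0->2] -> levels [5 6 1]
Step 2: flows [1->0,0->2] -> levels [5 5 2]
Step 3: flows [0=1,0->2] -> levels [4 5 3]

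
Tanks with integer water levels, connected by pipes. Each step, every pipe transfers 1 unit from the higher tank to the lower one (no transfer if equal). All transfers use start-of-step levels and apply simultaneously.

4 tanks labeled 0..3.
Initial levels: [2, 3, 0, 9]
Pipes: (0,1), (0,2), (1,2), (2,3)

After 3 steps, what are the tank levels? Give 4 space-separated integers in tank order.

Step 1: flows [1->0,0->2,1->2,3->2] -> levels [2 1 3 8]
Step 2: flows [0->1,2->0,2->1,3->2] -> levels [2 3 2 7]
Step 3: flows [1->0,0=2,1->2,3->2] -> levels [3 1 4 6]

Answer: 3 1 4 6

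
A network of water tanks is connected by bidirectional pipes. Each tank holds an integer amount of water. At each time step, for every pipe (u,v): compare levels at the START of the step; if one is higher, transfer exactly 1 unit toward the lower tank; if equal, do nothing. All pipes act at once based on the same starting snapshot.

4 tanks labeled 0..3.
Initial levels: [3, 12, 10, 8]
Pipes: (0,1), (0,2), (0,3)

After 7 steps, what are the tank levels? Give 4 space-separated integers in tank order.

Step 1: flows [1->0,2->0,3->0] -> levels [6 11 9 7]
Step 2: flows [1->0,2->0,3->0] -> levels [9 10 8 6]
Step 3: flows [1->0,0->2,0->3] -> levels [8 9 9 7]
Step 4: flows [1->0,2->0,0->3] -> levels [9 8 8 8]
Step 5: flows [0->1,0->2,0->3] -> levels [6 9 9 9]
Step 6: flows [1->0,2->0,3->0] -> levels [9 8 8 8]
  -> period-2 cycle: step 6 state = step 4 state
  -> state at step 7: (7-4) mod 2 = 1, same as step 5 -> [6 9 9 9]

Answer: 6 9 9 9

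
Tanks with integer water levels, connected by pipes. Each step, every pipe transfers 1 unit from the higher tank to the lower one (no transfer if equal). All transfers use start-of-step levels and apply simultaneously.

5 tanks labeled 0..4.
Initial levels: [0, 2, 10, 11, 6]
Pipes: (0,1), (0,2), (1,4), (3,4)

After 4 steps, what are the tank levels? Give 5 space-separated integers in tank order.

Step 1: flows [1->0,2->0,4->1,3->4] -> levels [2 2 9 10 6]
Step 2: flows [0=1,2->0,4->1,3->4] -> levels [3 3 8 9 6]
Step 3: flows [0=1,2->0,4->1,3->4] -> levels [4 4 7 8 6]
Step 4: flows [0=1,2->0,4->1,3->4] -> levels [5 5 6 7 6]

Answer: 5 5 6 7 6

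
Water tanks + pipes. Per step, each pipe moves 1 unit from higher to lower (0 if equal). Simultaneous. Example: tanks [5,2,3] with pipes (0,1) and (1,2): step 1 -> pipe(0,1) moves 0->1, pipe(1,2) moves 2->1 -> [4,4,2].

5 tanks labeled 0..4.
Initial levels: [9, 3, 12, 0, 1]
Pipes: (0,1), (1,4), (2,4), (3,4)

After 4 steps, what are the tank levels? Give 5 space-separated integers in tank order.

Step 1: flows [0->1,1->4,2->4,4->3] -> levels [8 3 11 1 2]
Step 2: flows [0->1,1->4,2->4,4->3] -> levels [7 3 10 2 3]
Step 3: flows [0->1,1=4,2->4,4->3] -> levels [6 4 9 3 3]
Step 4: flows [0->1,1->4,2->4,3=4] -> levels [5 4 8 3 5]

Answer: 5 4 8 3 5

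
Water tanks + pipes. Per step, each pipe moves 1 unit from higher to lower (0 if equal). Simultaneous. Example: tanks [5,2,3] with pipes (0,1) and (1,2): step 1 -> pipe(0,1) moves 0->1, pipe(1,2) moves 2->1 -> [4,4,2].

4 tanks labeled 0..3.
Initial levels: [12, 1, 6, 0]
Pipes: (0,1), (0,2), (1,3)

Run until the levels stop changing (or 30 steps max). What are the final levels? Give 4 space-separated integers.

Answer: 4 6 5 4

Derivation:
Step 1: flows [0->1,0->2,1->3] -> levels [10 1 7 1]
Step 2: flows [0->1,0->2,1=3] -> levels [8 2 8 1]
Step 3: flows [0->1,0=2,1->3] -> levels [7 2 8 2]
Step 4: flows [0->1,2->0,1=3] -> levels [7 3 7 2]
Step 5: flows [0->1,0=2,1->3] -> levels [6 3 7 3]
Step 6: flows [0->1,2->0,1=3] -> levels [6 4 6 3]
Step 7: flows [0->1,0=2,1->3] -> levels [5 4 6 4]
Step 8: flows [0->1,2->0,1=3] -> levels [5 5 5 4]
Step 9: flows [0=1,0=2,1->3] -> levels [5 4 5 5]
Step 10: flows [0->1,0=2,3->1] -> levels [4 6 5 4]
Step 11: flows [1->0,2->0,1->3] -> levels [6 4 4 5]
Step 12: flows [0->1,0->2,3->1] -> levels [4 6 5 4]
  -> period-2 cycle: step 12 state = step 10 state; never stabilizes
  -> state at step 30: (30-10) mod 2 = 0, same as step 10 -> [4 6 5 4]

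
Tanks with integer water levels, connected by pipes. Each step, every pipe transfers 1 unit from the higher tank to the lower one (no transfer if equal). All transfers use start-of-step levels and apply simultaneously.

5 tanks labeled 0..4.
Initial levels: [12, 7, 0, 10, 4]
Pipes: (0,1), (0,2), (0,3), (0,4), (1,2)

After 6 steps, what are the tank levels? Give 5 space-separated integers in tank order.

Answer: 5 7 6 8 7

Derivation:
Step 1: flows [0->1,0->2,0->3,0->4,1->2] -> levels [8 7 2 11 5]
Step 2: flows [0->1,0->2,3->0,0->4,1->2] -> levels [6 7 4 10 6]
Step 3: flows [1->0,0->2,3->0,0=4,1->2] -> levels [7 5 6 9 6]
Step 4: flows [0->1,0->2,3->0,0->4,2->1] -> levels [5 7 6 8 7]
Step 5: flows [1->0,2->0,3->0,4->0,1->2] -> levels [9 5 6 7 6]
Step 6: flows [0->1,0->2,0->3,0->4,2->1] -> levels [5 7 6 8 7]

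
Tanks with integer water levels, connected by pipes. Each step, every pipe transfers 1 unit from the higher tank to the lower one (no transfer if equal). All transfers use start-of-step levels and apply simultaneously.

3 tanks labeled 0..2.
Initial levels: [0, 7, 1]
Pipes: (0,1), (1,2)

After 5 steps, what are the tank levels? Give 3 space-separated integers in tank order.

Step 1: flows [1->0,1->2] -> levels [1 5 2]
Step 2: flows [1->0,1->2] -> levels [2 3 3]
Step 3: flows [1->0,1=2] -> levels [3 2 3]
Step 4: flows [0->1,2->1] -> levels [2 4 2]
Step 5: flows [1->0,1->2] -> levels [3 2 3]

Answer: 3 2 3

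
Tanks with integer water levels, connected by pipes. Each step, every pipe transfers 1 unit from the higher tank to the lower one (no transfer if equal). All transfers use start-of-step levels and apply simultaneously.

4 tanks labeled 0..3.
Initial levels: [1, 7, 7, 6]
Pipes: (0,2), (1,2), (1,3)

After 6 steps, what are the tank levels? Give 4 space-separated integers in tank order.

Step 1: flows [2->0,1=2,1->3] -> levels [2 6 6 7]
Step 2: flows [2->0,1=2,3->1] -> levels [3 7 5 6]
Step 3: flows [2->0,1->2,1->3] -> levels [4 5 5 7]
Step 4: flows [2->0,1=2,3->1] -> levels [5 6 4 6]
Step 5: flows [0->2,1->2,1=3] -> levels [4 5 6 6]
Step 6: flows [2->0,2->1,3->1] -> levels [5 7 4 5]

Answer: 5 7 4 5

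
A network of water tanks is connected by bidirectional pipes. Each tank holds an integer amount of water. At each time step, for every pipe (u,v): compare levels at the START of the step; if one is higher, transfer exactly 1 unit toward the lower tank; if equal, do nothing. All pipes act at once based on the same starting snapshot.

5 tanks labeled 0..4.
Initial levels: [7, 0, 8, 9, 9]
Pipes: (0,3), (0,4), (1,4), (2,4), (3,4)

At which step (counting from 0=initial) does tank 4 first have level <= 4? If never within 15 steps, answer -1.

Step 1: flows [3->0,4->0,4->1,4->2,3=4] -> levels [9 1 9 8 6]
Step 2: flows [0->3,0->4,4->1,2->4,3->4] -> levels [7 2 8 8 8]
Step 3: flows [3->0,4->0,4->1,2=4,3=4] -> levels [9 3 8 7 6]
Step 4: flows [0->3,0->4,4->1,2->4,3->4] -> levels [7 4 7 7 8]
Step 5: flows [0=3,4->0,4->1,4->2,4->3] -> levels [8 5 8 8 4]
Tank 4 first reaches <=4 at step 5

Answer: 5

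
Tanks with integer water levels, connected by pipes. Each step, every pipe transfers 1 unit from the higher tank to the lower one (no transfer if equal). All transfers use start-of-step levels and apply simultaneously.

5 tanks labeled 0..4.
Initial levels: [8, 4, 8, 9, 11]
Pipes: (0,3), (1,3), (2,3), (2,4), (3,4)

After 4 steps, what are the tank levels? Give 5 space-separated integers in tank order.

Step 1: flows [3->0,3->1,3->2,4->2,4->3] -> levels [9 5 10 7 9]
Step 2: flows [0->3,3->1,2->3,2->4,4->3] -> levels [8 6 8 9 9]
Step 3: flows [3->0,3->1,3->2,4->2,3=4] -> levels [9 7 10 6 8]
Step 4: flows [0->3,1->3,2->3,2->4,4->3] -> levels [8 6 8 10 8]

Answer: 8 6 8 10 8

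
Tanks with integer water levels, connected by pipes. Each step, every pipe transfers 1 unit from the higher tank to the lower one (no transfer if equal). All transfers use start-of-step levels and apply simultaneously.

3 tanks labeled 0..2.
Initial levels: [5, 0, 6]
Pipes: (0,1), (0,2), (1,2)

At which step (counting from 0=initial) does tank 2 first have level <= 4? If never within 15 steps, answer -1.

Answer: 1

Derivation:
Step 1: flows [0->1,2->0,2->1] -> levels [5 2 4]
Tank 2 first reaches <=4 at step 1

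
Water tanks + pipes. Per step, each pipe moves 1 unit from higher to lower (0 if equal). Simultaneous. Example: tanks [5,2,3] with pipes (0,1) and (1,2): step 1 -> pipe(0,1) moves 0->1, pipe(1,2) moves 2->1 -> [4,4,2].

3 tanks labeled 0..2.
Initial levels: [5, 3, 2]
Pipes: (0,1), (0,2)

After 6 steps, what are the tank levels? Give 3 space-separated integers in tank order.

Answer: 4 3 3

Derivation:
Step 1: flows [0->1,0->2] -> levels [3 4 3]
Step 2: flows [1->0,0=2] -> levels [4 3 3]
Step 3: flows [0->1,0->2] -> levels [2 4 4]
Step 4: flows [1->0,2->0] -> levels [4 3 3]
  -> period-2 cycle: step 4 state = step 2 state
  -> state at step 6: (6-2) mod 2 = 0, same as step 2 -> [4 3 3]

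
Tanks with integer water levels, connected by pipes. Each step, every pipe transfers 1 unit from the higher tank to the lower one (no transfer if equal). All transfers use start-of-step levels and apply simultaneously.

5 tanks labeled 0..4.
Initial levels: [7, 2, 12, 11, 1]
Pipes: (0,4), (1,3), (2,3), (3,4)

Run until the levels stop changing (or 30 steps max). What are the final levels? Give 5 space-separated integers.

Step 1: flows [0->4,3->1,2->3,3->4] -> levels [6 3 11 10 3]
Step 2: flows [0->4,3->1,2->3,3->4] -> levels [5 4 10 9 5]
Step 3: flows [0=4,3->1,2->3,3->4] -> levels [5 5 9 8 6]
Step 4: flows [4->0,3->1,2->3,3->4] -> levels [6 6 8 7 6]
Step 5: flows [0=4,3->1,2->3,3->4] -> levels [6 7 7 6 7]
Step 6: flows [4->0,1->3,2->3,4->3] -> levels [7 6 6 9 5]
Step 7: flows [0->4,3->1,3->2,3->4] -> levels [6 7 7 6 7]
  -> period-2 cycle: step 7 state = step 5 state; never stabilizes
  -> state at step 30: (30-5) mod 2 = 1, same as step 6 -> [7 6 6 9 5]

Answer: 7 6 6 9 5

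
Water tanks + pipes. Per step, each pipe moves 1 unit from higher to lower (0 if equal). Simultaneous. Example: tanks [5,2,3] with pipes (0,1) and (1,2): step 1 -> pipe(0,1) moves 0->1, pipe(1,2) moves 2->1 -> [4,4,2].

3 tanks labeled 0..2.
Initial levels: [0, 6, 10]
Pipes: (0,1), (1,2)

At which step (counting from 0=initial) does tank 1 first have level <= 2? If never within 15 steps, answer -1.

Step 1: flows [1->0,2->1] -> levels [1 6 9]
Step 2: flows [1->0,2->1] -> levels [2 6 8]
Step 3: flows [1->0,2->1] -> levels [3 6 7]
Step 4: flows [1->0,2->1] -> levels [4 6 6]
Step 5: flows [1->0,1=2] -> levels [5 5 6]
Step 6: flows [0=1,2->1] -> levels [5 6 5]
Step 7: flows [1->0,1->2] -> levels [6 4 6]
Step 8: flows [0->1,2->1] -> levels [5 6 5]
  -> period-2 cycle (repeats step 6); tank 1 never drops to <=2
Tank 1 never reaches <=2 within 15 steps

Answer: -1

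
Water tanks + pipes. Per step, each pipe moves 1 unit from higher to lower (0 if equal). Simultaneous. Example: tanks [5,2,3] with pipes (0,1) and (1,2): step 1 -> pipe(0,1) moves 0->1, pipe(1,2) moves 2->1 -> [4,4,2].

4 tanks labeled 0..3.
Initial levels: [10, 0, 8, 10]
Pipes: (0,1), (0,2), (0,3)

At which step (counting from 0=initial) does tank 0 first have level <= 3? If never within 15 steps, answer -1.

Step 1: flows [0->1,0->2,0=3] -> levels [8 1 9 10]
Step 2: flows [0->1,2->0,3->0] -> levels [9 2 8 9]
Step 3: flows [0->1,0->2,0=3] -> levels [7 3 9 9]
Step 4: flows [0->1,2->0,3->0] -> levels [8 4 8 8]
Step 5: flows [0->1,0=2,0=3] -> levels [7 5 8 8]
Step 6: flows [0->1,2->0,3->0] -> levels [8 6 7 7]
Step 7: flows [0->1,0->2,0->3] -> levels [5 7 8 8]
Step 8: flows [1->0,2->0,3->0] -> levels [8 6 7 7]
  -> period-2 cycle (repeats step 6); tank 0 never drops to <=3
Tank 0 never reaches <=3 within 15 steps

Answer: -1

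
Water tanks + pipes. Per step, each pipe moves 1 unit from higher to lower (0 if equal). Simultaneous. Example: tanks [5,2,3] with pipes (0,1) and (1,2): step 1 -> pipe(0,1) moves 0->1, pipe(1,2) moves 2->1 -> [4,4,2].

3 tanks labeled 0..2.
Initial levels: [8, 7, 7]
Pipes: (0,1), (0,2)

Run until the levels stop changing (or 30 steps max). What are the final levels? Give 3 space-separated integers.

Answer: 8 7 7

Derivation:
Step 1: flows [0->1,0->2] -> levels [6 8 8]
Step 2: flows [1->0,2->0] -> levels [8 7 7]
  -> period-2 cycle: step 2 state = step 0 state; never stabilizes
  -> state at step 30: (30-0) mod 2 = 0, same as step 0 -> [8 7 7]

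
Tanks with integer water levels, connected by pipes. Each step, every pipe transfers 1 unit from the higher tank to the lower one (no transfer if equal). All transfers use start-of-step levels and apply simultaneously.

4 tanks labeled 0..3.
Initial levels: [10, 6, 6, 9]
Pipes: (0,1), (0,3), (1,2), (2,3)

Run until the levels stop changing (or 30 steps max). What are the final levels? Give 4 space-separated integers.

Answer: 9 6 9 7

Derivation:
Step 1: flows [0->1,0->3,1=2,3->2] -> levels [8 7 7 9]
Step 2: flows [0->1,3->0,1=2,3->2] -> levels [8 8 8 7]
Step 3: flows [0=1,0->3,1=2,2->3] -> levels [7 8 7 9]
Step 4: flows [1->0,3->0,1->2,3->2] -> levels [9 6 9 7]
Step 5: flows [0->1,0->3,2->1,2->3] -> levels [7 8 7 9]
  -> period-2 cycle: step 5 state = step 3 state; never stabilizes
  -> state at step 30: (30-3) mod 2 = 1, same as step 4 -> [9 6 9 7]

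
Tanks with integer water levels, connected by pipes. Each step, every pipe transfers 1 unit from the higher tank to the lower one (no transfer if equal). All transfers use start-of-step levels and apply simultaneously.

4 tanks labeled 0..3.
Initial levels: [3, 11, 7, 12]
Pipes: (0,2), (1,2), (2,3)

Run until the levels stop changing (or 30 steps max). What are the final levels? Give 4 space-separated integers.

Answer: 9 9 6 9

Derivation:
Step 1: flows [2->0,1->2,3->2] -> levels [4 10 8 11]
Step 2: flows [2->0,1->2,3->2] -> levels [5 9 9 10]
Step 3: flows [2->0,1=2,3->2] -> levels [6 9 9 9]
Step 4: flows [2->0,1=2,2=3] -> levels [7 9 8 9]
Step 5: flows [2->0,1->2,3->2] -> levels [8 8 9 8]
Step 6: flows [2->0,2->1,2->3] -> levels [9 9 6 9]
Step 7: flows [0->2,1->2,3->2] -> levels [8 8 9 8]
  -> period-2 cycle: step 7 state = step 5 state; never stabilizes
  -> state at step 30: (30-5) mod 2 = 1, same as step 6 -> [9 9 6 9]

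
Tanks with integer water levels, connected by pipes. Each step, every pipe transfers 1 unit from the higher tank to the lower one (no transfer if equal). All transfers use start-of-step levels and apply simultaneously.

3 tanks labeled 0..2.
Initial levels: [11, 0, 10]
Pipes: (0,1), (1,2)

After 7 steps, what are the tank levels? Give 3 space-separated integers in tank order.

Answer: 8 6 7

Derivation:
Step 1: flows [0->1,2->1] -> levels [10 2 9]
Step 2: flows [0->1,2->1] -> levels [9 4 8]
Step 3: flows [0->1,2->1] -> levels [8 6 7]
Step 4: flows [0->1,2->1] -> levels [7 8 6]
Step 5: flows [1->0,1->2] -> levels [8 6 7]
  -> period-2 cycle: step 5 state = step 3 state
  -> state at step 7: (7-3) mod 2 = 0, same as step 3 -> [8 6 7]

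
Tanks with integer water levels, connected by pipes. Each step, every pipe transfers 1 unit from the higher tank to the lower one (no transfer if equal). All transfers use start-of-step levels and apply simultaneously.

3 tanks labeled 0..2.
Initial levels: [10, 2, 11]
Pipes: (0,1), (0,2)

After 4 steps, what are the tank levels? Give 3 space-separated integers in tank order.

Step 1: flows [0->1,2->0] -> levels [10 3 10]
Step 2: flows [0->1,0=2] -> levels [9 4 10]
Step 3: flows [0->1,2->0] -> levels [9 5 9]
Step 4: flows [0->1,0=2] -> levels [8 6 9]

Answer: 8 6 9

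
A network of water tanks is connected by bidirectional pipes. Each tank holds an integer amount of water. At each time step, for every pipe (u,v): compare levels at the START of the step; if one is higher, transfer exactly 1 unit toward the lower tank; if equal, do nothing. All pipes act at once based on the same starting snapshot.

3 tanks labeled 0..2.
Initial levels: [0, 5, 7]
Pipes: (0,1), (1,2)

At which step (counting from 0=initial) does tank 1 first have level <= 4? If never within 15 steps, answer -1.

Answer: 3

Derivation:
Step 1: flows [1->0,2->1] -> levels [1 5 6]
Step 2: flows [1->0,2->1] -> levels [2 5 5]
Step 3: flows [1->0,1=2] -> levels [3 4 5]
Tank 1 first reaches <=4 at step 3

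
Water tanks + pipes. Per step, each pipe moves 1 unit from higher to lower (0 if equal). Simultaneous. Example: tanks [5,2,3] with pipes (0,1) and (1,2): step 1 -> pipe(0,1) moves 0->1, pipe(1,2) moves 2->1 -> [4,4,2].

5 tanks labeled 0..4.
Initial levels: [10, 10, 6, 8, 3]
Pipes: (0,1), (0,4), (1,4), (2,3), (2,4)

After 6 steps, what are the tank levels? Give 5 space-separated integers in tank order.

Step 1: flows [0=1,0->4,1->4,3->2,2->4] -> levels [9 9 6 7 6]
Step 2: flows [0=1,0->4,1->4,3->2,2=4] -> levels [8 8 7 6 8]
Step 3: flows [0=1,0=4,1=4,2->3,4->2] -> levels [8 8 7 7 7]
Step 4: flows [0=1,0->4,1->4,2=3,2=4] -> levels [7 7 7 7 9]
Step 5: flows [0=1,4->0,4->1,2=3,4->2] -> levels [8 8 8 7 6]
Step 6: flows [0=1,0->4,1->4,2->3,2->4] -> levels [7 7 6 8 9]

Answer: 7 7 6 8 9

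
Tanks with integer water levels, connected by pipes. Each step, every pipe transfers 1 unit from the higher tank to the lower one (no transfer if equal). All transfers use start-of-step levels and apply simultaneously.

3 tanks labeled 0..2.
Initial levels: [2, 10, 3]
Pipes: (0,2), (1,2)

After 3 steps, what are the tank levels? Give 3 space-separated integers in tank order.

Answer: 4 7 4

Derivation:
Step 1: flows [2->0,1->2] -> levels [3 9 3]
Step 2: flows [0=2,1->2] -> levels [3 8 4]
Step 3: flows [2->0,1->2] -> levels [4 7 4]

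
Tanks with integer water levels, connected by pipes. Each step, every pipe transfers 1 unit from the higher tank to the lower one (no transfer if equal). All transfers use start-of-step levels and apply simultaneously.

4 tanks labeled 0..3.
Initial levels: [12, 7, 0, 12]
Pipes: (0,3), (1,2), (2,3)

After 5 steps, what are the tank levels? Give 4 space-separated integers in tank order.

Answer: 10 6 6 9

Derivation:
Step 1: flows [0=3,1->2,3->2] -> levels [12 6 2 11]
Step 2: flows [0->3,1->2,3->2] -> levels [11 5 4 11]
Step 3: flows [0=3,1->2,3->2] -> levels [11 4 6 10]
Step 4: flows [0->3,2->1,3->2] -> levels [10 5 6 10]
Step 5: flows [0=3,2->1,3->2] -> levels [10 6 6 9]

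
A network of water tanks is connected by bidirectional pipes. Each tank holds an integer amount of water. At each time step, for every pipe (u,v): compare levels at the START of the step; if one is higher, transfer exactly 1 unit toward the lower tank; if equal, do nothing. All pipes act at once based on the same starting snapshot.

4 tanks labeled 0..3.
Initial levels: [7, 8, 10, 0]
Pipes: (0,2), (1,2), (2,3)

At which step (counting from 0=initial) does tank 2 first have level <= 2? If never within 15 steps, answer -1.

Answer: -1

Derivation:
Step 1: flows [2->0,2->1,2->3] -> levels [8 9 7 1]
Step 2: flows [0->2,1->2,2->3] -> levels [7 8 8 2]
Step 3: flows [2->0,1=2,2->3] -> levels [8 8 6 3]
Step 4: flows [0->2,1->2,2->3] -> levels [7 7 7 4]
Step 5: flows [0=2,1=2,2->3] -> levels [7 7 6 5]
Step 6: flows [0->2,1->2,2->3] -> levels [6 6 7 6]
Step 7: flows [2->0,2->1,2->3] -> levels [7 7 4 7]
Step 8: flows [0->2,1->2,3->2] -> levels [6 6 7 6]
  -> period-2 cycle (repeats step 6); tank 2 never drops to <=2
Tank 2 never reaches <=2 within 15 steps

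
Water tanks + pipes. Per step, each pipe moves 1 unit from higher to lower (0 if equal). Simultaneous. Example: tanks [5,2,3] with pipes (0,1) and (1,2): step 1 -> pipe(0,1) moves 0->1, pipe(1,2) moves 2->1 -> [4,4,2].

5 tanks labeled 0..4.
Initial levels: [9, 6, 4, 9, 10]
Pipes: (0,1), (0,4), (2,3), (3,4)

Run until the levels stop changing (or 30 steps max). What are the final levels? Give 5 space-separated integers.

Step 1: flows [0->1,4->0,3->2,4->3] -> levels [9 7 5 9 8]
Step 2: flows [0->1,0->4,3->2,3->4] -> levels [7 8 6 7 10]
Step 3: flows [1->0,4->0,3->2,4->3] -> levels [9 7 7 7 8]
Step 4: flows [0->1,0->4,2=3,4->3] -> levels [7 8 7 8 8]
Step 5: flows [1->0,4->0,3->2,3=4] -> levels [9 7 8 7 7]
Step 6: flows [0->1,0->4,2->3,3=4] -> levels [7 8 7 8 8]
  -> period-2 cycle: step 6 state = step 4 state; never stabilizes
  -> state at step 30: (30-4) mod 2 = 0, same as step 4 -> [7 8 7 8 8]

Answer: 7 8 7 8 8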